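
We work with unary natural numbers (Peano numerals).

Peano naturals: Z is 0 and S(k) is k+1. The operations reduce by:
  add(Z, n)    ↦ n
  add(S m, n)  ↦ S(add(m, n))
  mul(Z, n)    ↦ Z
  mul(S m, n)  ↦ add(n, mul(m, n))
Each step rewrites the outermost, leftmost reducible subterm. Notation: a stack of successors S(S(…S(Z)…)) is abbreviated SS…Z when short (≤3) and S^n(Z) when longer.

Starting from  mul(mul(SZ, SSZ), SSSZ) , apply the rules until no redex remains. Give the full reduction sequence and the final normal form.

  start: mul(mul(SZ, SSZ), SSSZ)
  [1] mul(add(SSZ, mul(Z, SSZ)), SSSZ)
  [2] mul(S(add(SZ, mul(Z, SSZ))), SSSZ)
  [3] add(SSSZ, mul(add(SZ, mul(Z, SSZ)), SSSZ))
  [4] S(add(SSZ, mul(add(SZ, mul(Z, SSZ)), SSSZ)))
  [5] S(S(add(SZ, mul(add(SZ, mul(Z, SSZ)), SSSZ))))
  [6] S(S(S(add(Z, mul(add(SZ, mul(Z, SSZ)), SSSZ)))))
  [7] S(S(S(mul(add(SZ, mul(Z, SSZ)), SSSZ))))
  [8] S(S(S(mul(S(add(Z, mul(Z, SSZ))), SSSZ))))
  [9] S(S(S(add(SSSZ, mul(add(Z, mul(Z, SSZ)), SSSZ)))))
  [10] S(S(S(S(add(SSZ, mul(add(Z, mul(Z, SSZ)), SSSZ))))))
  [11] S(S(S(S(S(add(SZ, mul(add(Z, mul(Z, SSZ)), SSSZ)))))))
  [12] S(S(S(S(S(S(add(Z, mul(add(Z, mul(Z, SSZ)), SSSZ))))))))
  [13] S(S(S(S(S(S(mul(add(Z, mul(Z, SSZ)), SSSZ)))))))
  [14] S(S(S(S(S(S(mul(mul(Z, SSZ), SSSZ)))))))
  [15] S(S(S(S(S(S(mul(Z, SSSZ)))))))
  [16] S^6(Z)

Answer: normal form = S^6(Z)  (in 16 steps)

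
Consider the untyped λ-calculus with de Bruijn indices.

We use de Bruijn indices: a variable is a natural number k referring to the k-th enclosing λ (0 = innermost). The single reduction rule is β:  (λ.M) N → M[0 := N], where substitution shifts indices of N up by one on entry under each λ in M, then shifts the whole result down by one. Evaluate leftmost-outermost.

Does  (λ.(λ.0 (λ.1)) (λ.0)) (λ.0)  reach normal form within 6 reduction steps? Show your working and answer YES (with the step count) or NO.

  start: (λ.(λ.0 (λ.1)) (λ.0)) (λ.0)
  [1] (λ.0 (λ.1)) (λ.0)
  [2] (λ.0) (λ.λ.0)
  [3] λ.λ.0

Answer: YES — reaches normal form λ.λ.0 in 3 ≤ 6 steps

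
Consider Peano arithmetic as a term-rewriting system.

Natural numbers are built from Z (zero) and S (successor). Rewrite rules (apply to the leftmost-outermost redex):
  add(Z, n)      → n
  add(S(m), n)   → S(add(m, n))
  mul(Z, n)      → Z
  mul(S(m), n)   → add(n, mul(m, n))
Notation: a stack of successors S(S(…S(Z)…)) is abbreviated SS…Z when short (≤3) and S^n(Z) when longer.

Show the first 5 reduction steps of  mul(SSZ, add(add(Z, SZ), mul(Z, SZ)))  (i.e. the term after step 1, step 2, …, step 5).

  start: mul(SSZ, add(add(Z, SZ), mul(Z, SZ)))
  [1] add(add(add(Z, SZ), mul(Z, SZ)), mul(SZ, add(add(Z, SZ), mul(Z, SZ))))
  [2] add(add(SZ, mul(Z, SZ)), mul(SZ, add(add(Z, SZ), mul(Z, SZ))))
  [3] add(S(add(Z, mul(Z, SZ))), mul(SZ, add(add(Z, SZ), mul(Z, SZ))))
  [4] S(add(add(Z, mul(Z, SZ)), mul(SZ, add(add(Z, SZ), mul(Z, SZ)))))
  [5] S(add(mul(Z, SZ), mul(SZ, add(add(Z, SZ), mul(Z, SZ)))))

Answer: after 5 steps: S(add(mul(Z, SZ), mul(SZ, add(add(Z, SZ), mul(Z, SZ)))))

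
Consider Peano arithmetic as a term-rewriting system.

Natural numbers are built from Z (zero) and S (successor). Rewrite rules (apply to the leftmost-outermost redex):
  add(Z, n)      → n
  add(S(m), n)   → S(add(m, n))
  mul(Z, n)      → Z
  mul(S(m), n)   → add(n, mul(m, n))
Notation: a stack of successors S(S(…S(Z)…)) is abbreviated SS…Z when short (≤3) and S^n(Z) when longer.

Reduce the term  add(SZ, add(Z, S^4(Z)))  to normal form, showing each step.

Answer: normal form = S^5(Z)  (in 3 steps)

Reduction:
  start: add(SZ, add(Z, S^4(Z)))
  [1] S(add(Z, add(Z, S^4(Z))))
  [2] S(add(Z, S^4(Z)))
  [3] S^5(Z)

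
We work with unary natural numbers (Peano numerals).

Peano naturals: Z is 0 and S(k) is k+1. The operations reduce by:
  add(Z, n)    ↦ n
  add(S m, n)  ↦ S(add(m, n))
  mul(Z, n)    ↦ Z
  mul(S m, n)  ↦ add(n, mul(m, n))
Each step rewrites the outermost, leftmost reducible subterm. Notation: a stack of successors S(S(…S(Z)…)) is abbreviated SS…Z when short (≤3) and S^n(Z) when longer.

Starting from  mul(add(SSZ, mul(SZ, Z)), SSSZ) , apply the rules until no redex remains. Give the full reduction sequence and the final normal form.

Answer: normal form = S^6(Z)  (in 17 steps)

Working:
  start: mul(add(SSZ, mul(SZ, Z)), SSSZ)
  →1  mul(S(add(SZ, mul(SZ, Z))), SSSZ)
  →2  add(SSSZ, mul(add(SZ, mul(SZ, Z)), SSSZ))
  →3  S(add(SSZ, mul(add(SZ, mul(SZ, Z)), SSSZ)))
  →4  S(S(add(SZ, mul(add(SZ, mul(SZ, Z)), SSSZ))))
  →5  S(S(S(add(Z, mul(add(SZ, mul(SZ, Z)), SSSZ)))))
  →6  S(S(S(mul(add(SZ, mul(SZ, Z)), SSSZ))))
  →7  S(S(S(mul(S(add(Z, mul(SZ, Z))), SSSZ))))
  →8  S(S(S(add(SSSZ, mul(add(Z, mul(SZ, Z)), SSSZ)))))
  →9  S(S(S(S(add(SSZ, mul(add(Z, mul(SZ, Z)), SSSZ))))))
  →10  S(S(S(S(S(add(SZ, mul(add(Z, mul(SZ, Z)), SSSZ)))))))
  →11  S(S(S(S(S(S(add(Z, mul(add(Z, mul(SZ, Z)), SSSZ))))))))
  →12  S(S(S(S(S(S(mul(add(Z, mul(SZ, Z)), SSSZ)))))))
  →13  S(S(S(S(S(S(mul(mul(SZ, Z), SSSZ)))))))
  →14  S(S(S(S(S(S(mul(add(Z, mul(Z, Z)), SSSZ)))))))
  →15  S(S(S(S(S(S(mul(mul(Z, Z), SSSZ)))))))
  →16  S(S(S(S(S(S(mul(Z, SSSZ)))))))
  →17  S^6(Z)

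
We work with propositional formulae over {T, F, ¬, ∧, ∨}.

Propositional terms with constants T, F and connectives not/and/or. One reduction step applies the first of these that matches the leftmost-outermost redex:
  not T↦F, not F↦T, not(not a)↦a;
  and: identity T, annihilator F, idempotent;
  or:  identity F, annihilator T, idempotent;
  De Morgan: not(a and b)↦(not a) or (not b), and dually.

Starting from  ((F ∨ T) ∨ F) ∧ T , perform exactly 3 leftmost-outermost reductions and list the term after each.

  start: ((F ∨ T) ∨ F) ∧ T
  →1  (F ∨ T) ∨ F
  →2  F ∨ T
  →3  T

Answer: after 3 steps: T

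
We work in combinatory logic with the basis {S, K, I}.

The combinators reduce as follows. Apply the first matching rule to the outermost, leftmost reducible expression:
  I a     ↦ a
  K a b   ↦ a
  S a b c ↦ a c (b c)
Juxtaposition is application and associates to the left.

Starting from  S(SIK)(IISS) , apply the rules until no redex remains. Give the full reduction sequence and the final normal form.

Answer: normal form = S(SIK)(SS)  (in 2 steps)

Derivation:
  start: S(SIK)(IISS)
  step 1: S(SIK)(ISS)
  step 2: S(SIK)(SS)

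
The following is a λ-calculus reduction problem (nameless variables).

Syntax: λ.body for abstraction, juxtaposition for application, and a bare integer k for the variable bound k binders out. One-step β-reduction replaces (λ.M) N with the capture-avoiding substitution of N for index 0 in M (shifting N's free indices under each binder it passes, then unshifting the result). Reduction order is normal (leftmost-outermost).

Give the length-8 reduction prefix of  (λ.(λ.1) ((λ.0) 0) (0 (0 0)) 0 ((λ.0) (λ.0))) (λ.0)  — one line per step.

  start: (λ.(λ.1) ((λ.0) 0) (0 (0 0)) 0 ((λ.0) (λ.0))) (λ.0)
  →1  (λ.λ.0) ((λ.0) (λ.0)) ((λ.0) ((λ.0) (λ.0))) (λ.0) ((λ.0) (λ.0))
  →2  (λ.0) ((λ.0) ((λ.0) (λ.0))) (λ.0) ((λ.0) (λ.0))
  →3  (λ.0) ((λ.0) (λ.0)) (λ.0) ((λ.0) (λ.0))
  →4  (λ.0) (λ.0) (λ.0) ((λ.0) (λ.0))
  →5  (λ.0) (λ.0) ((λ.0) (λ.0))
  →6  (λ.0) ((λ.0) (λ.0))
  →7  (λ.0) (λ.0)
  →8  λ.0

Answer: after 8 steps: λ.0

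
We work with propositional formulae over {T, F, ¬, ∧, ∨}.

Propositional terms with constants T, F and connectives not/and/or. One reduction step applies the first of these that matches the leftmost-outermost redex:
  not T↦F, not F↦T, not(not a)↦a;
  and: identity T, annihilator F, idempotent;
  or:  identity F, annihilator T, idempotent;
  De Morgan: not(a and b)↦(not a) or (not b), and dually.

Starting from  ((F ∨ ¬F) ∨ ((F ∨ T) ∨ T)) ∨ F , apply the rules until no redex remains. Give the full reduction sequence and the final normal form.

Answer: normal form = T  (in 4 steps)

Working:
  start: ((F ∨ ¬F) ∨ ((F ∨ T) ∨ T)) ∨ F
  step 1: (F ∨ ¬F) ∨ ((F ∨ T) ∨ T)
  step 2: ¬F ∨ ((F ∨ T) ∨ T)
  step 3: T ∨ ((F ∨ T) ∨ T)
  step 4: T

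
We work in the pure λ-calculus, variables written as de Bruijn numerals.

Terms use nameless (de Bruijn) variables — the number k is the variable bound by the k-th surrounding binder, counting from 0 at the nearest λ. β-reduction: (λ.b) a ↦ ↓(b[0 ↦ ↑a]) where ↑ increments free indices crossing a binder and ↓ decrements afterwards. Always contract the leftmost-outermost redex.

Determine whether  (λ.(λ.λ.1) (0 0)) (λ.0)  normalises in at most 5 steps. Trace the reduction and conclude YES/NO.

Answer: YES — reaches normal form λ.λ.0 in 3 ≤ 5 steps

Reduction:
  start: (λ.(λ.λ.1) (0 0)) (λ.0)
  step 1: (λ.λ.1) ((λ.0) (λ.0))
  step 2: λ.(λ.0) (λ.0)
  step 3: λ.λ.0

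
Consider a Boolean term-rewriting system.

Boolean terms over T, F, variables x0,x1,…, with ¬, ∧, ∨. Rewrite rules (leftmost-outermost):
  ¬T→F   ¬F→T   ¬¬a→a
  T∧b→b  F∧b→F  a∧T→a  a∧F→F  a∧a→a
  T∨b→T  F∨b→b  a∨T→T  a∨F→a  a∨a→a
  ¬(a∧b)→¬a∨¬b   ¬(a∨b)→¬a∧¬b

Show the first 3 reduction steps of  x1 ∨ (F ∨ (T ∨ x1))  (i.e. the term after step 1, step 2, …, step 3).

  start: x1 ∨ (F ∨ (T ∨ x1))
  step 1: x1 ∨ (T ∨ x1)
  step 2: x1 ∨ T
  step 3: T

Answer: after 3 steps: T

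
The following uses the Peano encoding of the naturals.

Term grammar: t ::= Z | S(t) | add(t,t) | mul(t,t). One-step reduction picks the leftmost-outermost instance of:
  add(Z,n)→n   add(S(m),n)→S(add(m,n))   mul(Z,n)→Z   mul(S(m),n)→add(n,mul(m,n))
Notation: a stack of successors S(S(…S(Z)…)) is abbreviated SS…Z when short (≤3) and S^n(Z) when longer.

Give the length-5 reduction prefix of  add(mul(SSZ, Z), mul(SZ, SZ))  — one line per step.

Answer: after 5 steps: add(Z, mul(SZ, SZ))

Reduction:
  start: add(mul(SSZ, Z), mul(SZ, SZ))
  [1] add(add(Z, mul(SZ, Z)), mul(SZ, SZ))
  [2] add(mul(SZ, Z), mul(SZ, SZ))
  [3] add(add(Z, mul(Z, Z)), mul(SZ, SZ))
  [4] add(mul(Z, Z), mul(SZ, SZ))
  [5] add(Z, mul(SZ, SZ))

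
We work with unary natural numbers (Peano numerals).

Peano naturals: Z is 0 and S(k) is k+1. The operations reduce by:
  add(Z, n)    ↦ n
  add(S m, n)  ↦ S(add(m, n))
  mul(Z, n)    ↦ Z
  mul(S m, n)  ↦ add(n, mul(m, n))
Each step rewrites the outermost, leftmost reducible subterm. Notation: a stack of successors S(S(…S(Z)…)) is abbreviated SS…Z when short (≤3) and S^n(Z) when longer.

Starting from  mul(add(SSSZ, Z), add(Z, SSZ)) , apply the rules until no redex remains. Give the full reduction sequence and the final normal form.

  start: mul(add(SSSZ, Z), add(Z, SSZ))
  →1  mul(S(add(SSZ, Z)), add(Z, SSZ))
  →2  add(add(Z, SSZ), mul(add(SSZ, Z), add(Z, SSZ)))
  →3  add(SSZ, mul(add(SSZ, Z), add(Z, SSZ)))
  →4  S(add(SZ, mul(add(SSZ, Z), add(Z, SSZ))))
  →5  S(S(add(Z, mul(add(SSZ, Z), add(Z, SSZ)))))
  →6  S(S(mul(add(SSZ, Z), add(Z, SSZ))))
  →7  S(S(mul(S(add(SZ, Z)), add(Z, SSZ))))
  →8  S(S(add(add(Z, SSZ), mul(add(SZ, Z), add(Z, SSZ)))))
  →9  S(S(add(SSZ, mul(add(SZ, Z), add(Z, SSZ)))))
  →10  S(S(S(add(SZ, mul(add(SZ, Z), add(Z, SSZ))))))
  →11  S(S(S(S(add(Z, mul(add(SZ, Z), add(Z, SSZ)))))))
  →12  S(S(S(S(mul(add(SZ, Z), add(Z, SSZ))))))
  →13  S(S(S(S(mul(S(add(Z, Z)), add(Z, SSZ))))))
  →14  S(S(S(S(add(add(Z, SSZ), mul(add(Z, Z), add(Z, SSZ)))))))
  →15  S(S(S(S(add(SSZ, mul(add(Z, Z), add(Z, SSZ)))))))
  →16  S(S(S(S(S(add(SZ, mul(add(Z, Z), add(Z, SSZ))))))))
  →17  S(S(S(S(S(S(add(Z, mul(add(Z, Z), add(Z, SSZ)))))))))
  →18  S(S(S(S(S(S(mul(add(Z, Z), add(Z, SSZ))))))))
  →19  S(S(S(S(S(S(mul(Z, add(Z, SSZ))))))))
  →20  S^6(Z)

Answer: normal form = S^6(Z)  (in 20 steps)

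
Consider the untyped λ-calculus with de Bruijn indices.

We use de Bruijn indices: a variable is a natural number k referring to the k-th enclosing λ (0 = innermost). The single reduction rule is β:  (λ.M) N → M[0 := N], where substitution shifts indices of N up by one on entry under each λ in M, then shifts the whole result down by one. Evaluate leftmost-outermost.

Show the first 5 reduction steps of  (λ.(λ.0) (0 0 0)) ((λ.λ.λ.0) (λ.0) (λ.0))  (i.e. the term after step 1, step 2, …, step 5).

  start: (λ.(λ.0) (0 0 0)) ((λ.λ.λ.0) (λ.0) (λ.0))
  →1  (λ.0) ((λ.λ.λ.0) (λ.0) (λ.0) ((λ.λ.λ.0) (λ.0) (λ.0)) ((λ.λ.λ.0) (λ.0) (λ.0)))
  →2  (λ.λ.λ.0) (λ.0) (λ.0) ((λ.λ.λ.0) (λ.0) (λ.0)) ((λ.λ.λ.0) (λ.0) (λ.0))
  →3  (λ.λ.0) (λ.0) ((λ.λ.λ.0) (λ.0) (λ.0)) ((λ.λ.λ.0) (λ.0) (λ.0))
  →4  (λ.0) ((λ.λ.λ.0) (λ.0) (λ.0)) ((λ.λ.λ.0) (λ.0) (λ.0))
  →5  (λ.λ.λ.0) (λ.0) (λ.0) ((λ.λ.λ.0) (λ.0) (λ.0))

Answer: after 5 steps: (λ.λ.λ.0) (λ.0) (λ.0) ((λ.λ.λ.0) (λ.0) (λ.0))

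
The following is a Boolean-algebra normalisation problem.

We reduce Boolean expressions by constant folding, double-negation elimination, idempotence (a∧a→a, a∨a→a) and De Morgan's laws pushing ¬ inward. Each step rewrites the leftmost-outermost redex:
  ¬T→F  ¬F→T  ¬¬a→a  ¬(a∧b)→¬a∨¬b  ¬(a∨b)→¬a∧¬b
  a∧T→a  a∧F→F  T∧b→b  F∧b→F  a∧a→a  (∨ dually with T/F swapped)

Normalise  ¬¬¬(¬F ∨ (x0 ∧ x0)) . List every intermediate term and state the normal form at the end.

Answer: normal form = F  (in 4 steps)

Working:
  start: ¬¬¬(¬F ∨ (x0 ∧ x0))
  [1] ¬(¬F ∨ (x0 ∧ x0))
  [2] ¬¬F ∧ ¬(x0 ∧ x0)
  [3] F ∧ ¬(x0 ∧ x0)
  [4] F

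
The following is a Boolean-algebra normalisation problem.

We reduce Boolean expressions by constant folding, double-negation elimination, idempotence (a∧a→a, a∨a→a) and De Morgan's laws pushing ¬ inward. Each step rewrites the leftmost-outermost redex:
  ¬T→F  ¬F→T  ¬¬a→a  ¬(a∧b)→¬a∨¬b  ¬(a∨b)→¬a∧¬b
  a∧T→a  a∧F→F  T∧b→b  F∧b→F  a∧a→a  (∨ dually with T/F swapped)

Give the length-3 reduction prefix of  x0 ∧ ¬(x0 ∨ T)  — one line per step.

Answer: after 3 steps: x0 ∧ F

Derivation:
  start: x0 ∧ ¬(x0 ∨ T)
  →1  x0 ∧ (¬x0 ∧ ¬T)
  →2  x0 ∧ (¬x0 ∧ F)
  →3  x0 ∧ F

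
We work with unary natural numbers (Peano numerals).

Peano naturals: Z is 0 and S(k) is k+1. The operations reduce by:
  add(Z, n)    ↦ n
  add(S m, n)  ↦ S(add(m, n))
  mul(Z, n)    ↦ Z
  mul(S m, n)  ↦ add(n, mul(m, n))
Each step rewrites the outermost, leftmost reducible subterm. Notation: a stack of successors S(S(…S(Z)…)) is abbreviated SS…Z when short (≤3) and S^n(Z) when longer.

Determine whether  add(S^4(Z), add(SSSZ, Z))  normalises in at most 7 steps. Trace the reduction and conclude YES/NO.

Answer: NO — after 7 steps the term is S(S(S(S(S(S(add(SZ, Z))))))), not yet normal

Working:
  start: add(S^4(Z), add(SSSZ, Z))
  step 1: S(add(SSSZ, add(SSSZ, Z)))
  step 2: S(S(add(SSZ, add(SSSZ, Z))))
  step 3: S(S(S(add(SZ, add(SSSZ, Z)))))
  step 4: S(S(S(S(add(Z, add(SSSZ, Z))))))
  step 5: S(S(S(S(add(SSSZ, Z)))))
  step 6: S(S(S(S(S(add(SSZ, Z))))))
  step 7: S(S(S(S(S(S(add(SZ, Z)))))))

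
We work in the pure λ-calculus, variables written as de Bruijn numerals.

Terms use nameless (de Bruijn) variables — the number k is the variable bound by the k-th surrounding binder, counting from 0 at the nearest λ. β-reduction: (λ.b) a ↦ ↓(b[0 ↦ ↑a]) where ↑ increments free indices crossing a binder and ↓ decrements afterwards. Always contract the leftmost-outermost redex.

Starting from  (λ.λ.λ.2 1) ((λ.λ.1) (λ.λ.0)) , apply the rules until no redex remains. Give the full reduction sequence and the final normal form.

  start: (λ.λ.λ.2 1) ((λ.λ.1) (λ.λ.0))
  →1  λ.λ.(λ.λ.1) (λ.λ.0) 1
  →2  λ.λ.(λ.λ.λ.0) 1
  →3  λ.λ.λ.λ.0

Answer: normal form = λ.λ.λ.λ.0  (in 3 steps)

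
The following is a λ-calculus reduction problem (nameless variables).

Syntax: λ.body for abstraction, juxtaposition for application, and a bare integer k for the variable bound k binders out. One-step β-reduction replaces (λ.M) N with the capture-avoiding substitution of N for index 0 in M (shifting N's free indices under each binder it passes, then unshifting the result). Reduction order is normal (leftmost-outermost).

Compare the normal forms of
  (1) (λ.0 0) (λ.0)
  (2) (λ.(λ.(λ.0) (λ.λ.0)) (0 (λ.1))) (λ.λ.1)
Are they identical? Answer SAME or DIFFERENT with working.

Answer: DIFFERENT — A ⇓ λ.0, B ⇓ λ.λ.0

Reduction:
Term A:
  start: (λ.0 0) (λ.0)
  step 1: (λ.0) (λ.0)
  step 2: λ.0

Term B:
  start: (λ.(λ.(λ.0) (λ.λ.0)) (0 (λ.1))) (λ.λ.1)
  step 1: (λ.(λ.0) (λ.λ.0)) ((λ.λ.1) (λ.λ.λ.1))
  step 2: (λ.0) (λ.λ.0)
  step 3: λ.λ.0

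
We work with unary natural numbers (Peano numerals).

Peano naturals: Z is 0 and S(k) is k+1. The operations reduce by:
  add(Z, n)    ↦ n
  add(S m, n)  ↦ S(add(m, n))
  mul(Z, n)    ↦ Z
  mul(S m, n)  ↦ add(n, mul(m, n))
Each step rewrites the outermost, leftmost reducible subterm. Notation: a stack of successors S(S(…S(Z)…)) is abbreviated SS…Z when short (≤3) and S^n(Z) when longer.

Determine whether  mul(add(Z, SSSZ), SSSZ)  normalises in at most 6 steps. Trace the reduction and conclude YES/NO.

Answer: NO — after 6 steps the term is S(S(S(mul(SSZ, SSSZ)))), not yet normal

Derivation:
  start: mul(add(Z, SSSZ), SSSZ)
  step 1: mul(SSSZ, SSSZ)
  step 2: add(SSSZ, mul(SSZ, SSSZ))
  step 3: S(add(SSZ, mul(SSZ, SSSZ)))
  step 4: S(S(add(SZ, mul(SSZ, SSSZ))))
  step 5: S(S(S(add(Z, mul(SSZ, SSSZ)))))
  step 6: S(S(S(mul(SSZ, SSSZ))))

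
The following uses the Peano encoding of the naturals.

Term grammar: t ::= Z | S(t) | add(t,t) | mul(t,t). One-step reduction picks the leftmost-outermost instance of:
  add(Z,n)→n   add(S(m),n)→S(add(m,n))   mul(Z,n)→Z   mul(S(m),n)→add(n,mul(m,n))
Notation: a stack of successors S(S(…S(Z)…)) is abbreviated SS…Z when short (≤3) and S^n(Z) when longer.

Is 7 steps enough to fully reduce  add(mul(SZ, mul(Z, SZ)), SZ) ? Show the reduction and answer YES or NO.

Answer: YES — reaches normal form SZ in 5 ≤ 7 steps

Derivation:
  start: add(mul(SZ, mul(Z, SZ)), SZ)
  step 1: add(add(mul(Z, SZ), mul(Z, mul(Z, SZ))), SZ)
  step 2: add(add(Z, mul(Z, mul(Z, SZ))), SZ)
  step 3: add(mul(Z, mul(Z, SZ)), SZ)
  step 4: add(Z, SZ)
  step 5: SZ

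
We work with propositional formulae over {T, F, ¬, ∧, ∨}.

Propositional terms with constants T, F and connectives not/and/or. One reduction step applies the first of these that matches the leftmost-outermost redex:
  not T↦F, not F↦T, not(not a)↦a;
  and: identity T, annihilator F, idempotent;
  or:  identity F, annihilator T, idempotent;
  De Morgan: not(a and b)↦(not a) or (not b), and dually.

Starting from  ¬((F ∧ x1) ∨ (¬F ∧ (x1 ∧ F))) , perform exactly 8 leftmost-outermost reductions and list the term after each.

Answer: after 8 steps: ¬(x1 ∧ F)

Reduction:
  start: ¬((F ∧ x1) ∨ (¬F ∧ (x1 ∧ F)))
  step 1: ¬(F ∧ x1) ∧ ¬(¬F ∧ (x1 ∧ F))
  step 2: (¬F ∨ ¬x1) ∧ ¬(¬F ∧ (x1 ∧ F))
  step 3: (T ∨ ¬x1) ∧ ¬(¬F ∧ (x1 ∧ F))
  step 4: T ∧ ¬(¬F ∧ (x1 ∧ F))
  step 5: ¬(¬F ∧ (x1 ∧ F))
  step 6: ¬¬F ∨ ¬(x1 ∧ F)
  step 7: F ∨ ¬(x1 ∧ F)
  step 8: ¬(x1 ∧ F)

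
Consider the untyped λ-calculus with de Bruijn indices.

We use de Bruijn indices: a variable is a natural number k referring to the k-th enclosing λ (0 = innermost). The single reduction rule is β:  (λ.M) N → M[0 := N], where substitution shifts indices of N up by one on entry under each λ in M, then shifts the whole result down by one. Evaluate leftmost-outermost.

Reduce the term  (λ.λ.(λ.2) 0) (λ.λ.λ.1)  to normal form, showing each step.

  start: (λ.λ.(λ.2) 0) (λ.λ.λ.1)
  [1] λ.(λ.λ.λ.λ.1) 0
  [2] λ.λ.λ.λ.1

Answer: normal form = λ.λ.λ.λ.1  (in 2 steps)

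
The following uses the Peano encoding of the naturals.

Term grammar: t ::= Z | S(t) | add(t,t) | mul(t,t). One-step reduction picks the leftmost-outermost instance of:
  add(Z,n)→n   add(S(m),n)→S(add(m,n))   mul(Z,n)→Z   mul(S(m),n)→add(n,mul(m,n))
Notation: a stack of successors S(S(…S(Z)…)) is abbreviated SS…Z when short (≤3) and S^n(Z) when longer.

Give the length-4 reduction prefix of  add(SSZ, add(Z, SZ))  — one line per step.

  start: add(SSZ, add(Z, SZ))
  →1  S(add(SZ, add(Z, SZ)))
  →2  S(S(add(Z, add(Z, SZ))))
  →3  S(S(add(Z, SZ)))
  →4  SSSZ

Answer: after 4 steps: SSSZ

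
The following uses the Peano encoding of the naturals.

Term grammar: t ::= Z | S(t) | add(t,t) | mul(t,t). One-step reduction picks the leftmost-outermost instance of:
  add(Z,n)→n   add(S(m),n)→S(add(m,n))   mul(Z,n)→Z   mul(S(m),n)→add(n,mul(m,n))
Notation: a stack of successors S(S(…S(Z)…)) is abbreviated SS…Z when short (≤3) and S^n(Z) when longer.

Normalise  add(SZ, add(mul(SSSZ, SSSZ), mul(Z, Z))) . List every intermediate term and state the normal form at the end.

Answer: normal form = S^10(Z)  (in 29 steps)

Derivation:
  start: add(SZ, add(mul(SSSZ, SSSZ), mul(Z, Z)))
  step 1: S(add(Z, add(mul(SSSZ, SSSZ), mul(Z, Z))))
  step 2: S(add(mul(SSSZ, SSSZ), mul(Z, Z)))
  step 3: S(add(add(SSSZ, mul(SSZ, SSSZ)), mul(Z, Z)))
  step 4: S(add(S(add(SSZ, mul(SSZ, SSSZ))), mul(Z, Z)))
  step 5: S(S(add(add(SSZ, mul(SSZ, SSSZ)), mul(Z, Z))))
  step 6: S(S(add(S(add(SZ, mul(SSZ, SSSZ))), mul(Z, Z))))
  step 7: S(S(S(add(add(SZ, mul(SSZ, SSSZ)), mul(Z, Z)))))
  step 8: S(S(S(add(S(add(Z, mul(SSZ, SSSZ))), mul(Z, Z)))))
  step 9: S(S(S(S(add(add(Z, mul(SSZ, SSSZ)), mul(Z, Z))))))
  step 10: S(S(S(S(add(mul(SSZ, SSSZ), mul(Z, Z))))))
  step 11: S(S(S(S(add(add(SSSZ, mul(SZ, SSSZ)), mul(Z, Z))))))
  step 12: S(S(S(S(add(S(add(SSZ, mul(SZ, SSSZ))), mul(Z, Z))))))
  step 13: S(S(S(S(S(add(add(SSZ, mul(SZ, SSSZ)), mul(Z, Z)))))))
  step 14: S(S(S(S(S(add(S(add(SZ, mul(SZ, SSSZ))), mul(Z, Z)))))))
  step 15: S(S(S(S(S(S(add(add(SZ, mul(SZ, SSSZ)), mul(Z, Z))))))))
  step 16: S(S(S(S(S(S(add(S(add(Z, mul(SZ, SSSZ))), mul(Z, Z))))))))
  step 17: S(S(S(S(S(S(S(add(add(Z, mul(SZ, SSSZ)), mul(Z, Z)))))))))
  step 18: S(S(S(S(S(S(S(add(mul(SZ, SSSZ), mul(Z, Z)))))))))
  step 19: S(S(S(S(S(S(S(add(add(SSSZ, mul(Z, SSSZ)), mul(Z, Z)))))))))
  step 20: S(S(S(S(S(S(S(add(S(add(SSZ, mul(Z, SSSZ))), mul(Z, Z)))))))))
  step 21: S(S(S(S(S(S(S(S(add(add(SSZ, mul(Z, SSSZ)), mul(Z, Z))))))))))
  step 22: S(S(S(S(S(S(S(S(add(S(add(SZ, mul(Z, SSSZ))), mul(Z, Z))))))))))
  step 23: S(S(S(S(S(S(S(S(S(add(add(SZ, mul(Z, SSSZ)), mul(Z, Z)))))))))))
  step 24: S(S(S(S(S(S(S(S(S(add(S(add(Z, mul(Z, SSSZ))), mul(Z, Z)))))))))))
  step 25: S(S(S(S(S(S(S(S(S(S(add(add(Z, mul(Z, SSSZ)), mul(Z, Z))))))))))))
  step 26: S(S(S(S(S(S(S(S(S(S(add(mul(Z, SSSZ), mul(Z, Z))))))))))))
  step 27: S(S(S(S(S(S(S(S(S(S(add(Z, mul(Z, Z))))))))))))
  step 28: S(S(S(S(S(S(S(S(S(S(mul(Z, Z)))))))))))
  step 29: S^10(Z)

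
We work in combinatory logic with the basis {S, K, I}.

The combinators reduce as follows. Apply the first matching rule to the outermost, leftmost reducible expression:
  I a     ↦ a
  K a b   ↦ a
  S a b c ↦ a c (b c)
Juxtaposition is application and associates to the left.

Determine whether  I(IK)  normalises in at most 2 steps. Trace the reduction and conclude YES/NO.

  start: I(IK)
  →1  IK
  →2  K

Answer: YES — reaches normal form K in 2 ≤ 2 steps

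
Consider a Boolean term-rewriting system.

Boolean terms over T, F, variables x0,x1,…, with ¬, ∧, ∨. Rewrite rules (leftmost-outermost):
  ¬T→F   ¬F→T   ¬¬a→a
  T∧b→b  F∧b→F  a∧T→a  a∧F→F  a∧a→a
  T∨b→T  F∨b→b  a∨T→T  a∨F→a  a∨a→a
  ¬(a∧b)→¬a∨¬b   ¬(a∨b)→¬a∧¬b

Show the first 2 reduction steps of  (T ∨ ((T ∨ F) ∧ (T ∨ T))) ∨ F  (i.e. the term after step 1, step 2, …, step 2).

Answer: after 2 steps: T

Reduction:
  start: (T ∨ ((T ∨ F) ∧ (T ∨ T))) ∨ F
  →1  T ∨ ((T ∨ F) ∧ (T ∨ T))
  →2  T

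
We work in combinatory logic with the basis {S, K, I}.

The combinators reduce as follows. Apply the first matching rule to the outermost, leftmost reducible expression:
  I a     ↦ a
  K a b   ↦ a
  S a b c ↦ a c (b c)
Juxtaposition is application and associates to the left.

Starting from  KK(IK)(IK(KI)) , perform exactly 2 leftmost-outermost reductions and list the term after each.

Answer: after 2 steps: K(K(KI))

Working:
  start: KK(IK)(IK(KI))
  step 1: K(IK(KI))
  step 2: K(K(KI))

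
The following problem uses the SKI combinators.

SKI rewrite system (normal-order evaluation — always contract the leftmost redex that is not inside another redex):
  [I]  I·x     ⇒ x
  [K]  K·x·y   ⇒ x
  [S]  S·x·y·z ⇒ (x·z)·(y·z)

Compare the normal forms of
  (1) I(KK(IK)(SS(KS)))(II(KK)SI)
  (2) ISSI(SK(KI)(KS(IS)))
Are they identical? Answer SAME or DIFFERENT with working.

Answer: DIFFERENT — A ⇓ SS(KS), B ⇓ SSS

Reduction:
Term A:
  start: I(KK(IK)(SS(KS)))(II(KK)SI)
  →1  KK(IK)(SS(KS))(II(KK)SI)
  →2  K(SS(KS))(II(KK)SI)
  →3  SS(KS)

Term B:
  start: ISSI(SK(KI)(KS(IS)))
  →1  SSI(SK(KI)(KS(IS)))
  →2  S(SK(KI)(KS(IS)))(I(SK(KI)(KS(IS))))
  →3  S(K(KS(IS))(KI(KS(IS))))(I(SK(KI)(KS(IS))))
  →4  S(KS(IS))(I(SK(KI)(KS(IS))))
  →5  SS(I(SK(KI)(KS(IS))))
  →6  SS(SK(KI)(KS(IS)))
  →7  SS(K(KS(IS))(KI(KS(IS))))
  →8  SS(KS(IS))
  →9  SSS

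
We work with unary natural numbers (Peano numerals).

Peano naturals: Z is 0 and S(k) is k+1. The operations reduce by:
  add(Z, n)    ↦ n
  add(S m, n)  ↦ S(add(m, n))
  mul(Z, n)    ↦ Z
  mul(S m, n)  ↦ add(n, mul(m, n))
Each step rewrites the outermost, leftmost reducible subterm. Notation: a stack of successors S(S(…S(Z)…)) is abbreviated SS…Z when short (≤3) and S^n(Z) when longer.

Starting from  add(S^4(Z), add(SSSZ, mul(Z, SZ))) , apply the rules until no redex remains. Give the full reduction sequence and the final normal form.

Answer: normal form = S^7(Z)  (in 10 steps)

Working:
  start: add(S^4(Z), add(SSSZ, mul(Z, SZ)))
  [1] S(add(SSSZ, add(SSSZ, mul(Z, SZ))))
  [2] S(S(add(SSZ, add(SSSZ, mul(Z, SZ)))))
  [3] S(S(S(add(SZ, add(SSSZ, mul(Z, SZ))))))
  [4] S(S(S(S(add(Z, add(SSSZ, mul(Z, SZ)))))))
  [5] S(S(S(S(add(SSSZ, mul(Z, SZ))))))
  [6] S(S(S(S(S(add(SSZ, mul(Z, SZ)))))))
  [7] S(S(S(S(S(S(add(SZ, mul(Z, SZ))))))))
  [8] S(S(S(S(S(S(S(add(Z, mul(Z, SZ)))))))))
  [9] S(S(S(S(S(S(S(mul(Z, SZ))))))))
  [10] S^7(Z)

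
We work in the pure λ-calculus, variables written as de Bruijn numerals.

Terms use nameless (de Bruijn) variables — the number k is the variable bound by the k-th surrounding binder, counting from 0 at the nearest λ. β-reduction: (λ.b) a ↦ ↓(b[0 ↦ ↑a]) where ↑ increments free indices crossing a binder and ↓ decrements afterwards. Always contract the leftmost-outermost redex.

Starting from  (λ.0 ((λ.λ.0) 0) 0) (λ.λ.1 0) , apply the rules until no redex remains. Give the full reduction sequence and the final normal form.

Answer: normal form = λ.λ.1 0  (in 5 steps)

Reduction:
  start: (λ.0 ((λ.λ.0) 0) 0) (λ.λ.1 0)
  →1  (λ.λ.1 0) ((λ.λ.0) (λ.λ.1 0)) (λ.λ.1 0)
  →2  (λ.(λ.λ.0) (λ.λ.1 0) 0) (λ.λ.1 0)
  →3  (λ.λ.0) (λ.λ.1 0) (λ.λ.1 0)
  →4  (λ.0) (λ.λ.1 0)
  →5  λ.λ.1 0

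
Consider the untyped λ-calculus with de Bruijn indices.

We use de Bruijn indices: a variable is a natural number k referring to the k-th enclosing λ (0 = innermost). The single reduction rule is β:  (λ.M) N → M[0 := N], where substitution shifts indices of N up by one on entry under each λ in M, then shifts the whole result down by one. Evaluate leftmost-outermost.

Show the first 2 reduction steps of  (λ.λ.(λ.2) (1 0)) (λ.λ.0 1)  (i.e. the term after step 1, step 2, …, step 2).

Answer: after 2 steps: λ.λ.λ.0 1

Derivation:
  start: (λ.λ.(λ.2) (1 0)) (λ.λ.0 1)
  step 1: λ.(λ.λ.λ.0 1) ((λ.λ.0 1) 0)
  step 2: λ.λ.λ.0 1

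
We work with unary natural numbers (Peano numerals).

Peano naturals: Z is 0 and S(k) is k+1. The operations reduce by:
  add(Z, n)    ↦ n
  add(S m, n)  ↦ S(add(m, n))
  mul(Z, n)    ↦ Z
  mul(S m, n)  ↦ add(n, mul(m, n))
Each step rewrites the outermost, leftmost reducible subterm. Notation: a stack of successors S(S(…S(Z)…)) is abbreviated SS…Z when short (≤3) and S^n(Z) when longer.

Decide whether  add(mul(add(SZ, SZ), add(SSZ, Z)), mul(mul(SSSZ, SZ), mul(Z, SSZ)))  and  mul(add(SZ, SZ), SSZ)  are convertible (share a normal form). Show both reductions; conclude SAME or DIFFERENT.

Answer: SAME — A ⇓ S^4(Z), B ⇓ S^4(Z)

Derivation:
Term A:
  start: add(mul(add(SZ, SZ), add(SSZ, Z)), mul(mul(SSSZ, SZ), mul(Z, SSZ)))
  step 1: add(mul(S(add(Z, SZ)), add(SSZ, Z)), mul(mul(SSSZ, SZ), mul(Z, SSZ)))
  step 2: add(add(add(SSZ, Z), mul(add(Z, SZ), add(SSZ, Z))), mul(mul(SSSZ, SZ), mul(Z, SSZ)))
  step 3: add(add(S(add(SZ, Z)), mul(add(Z, SZ), add(SSZ, Z))), mul(mul(SSSZ, SZ), mul(Z, SSZ)))
  step 4: add(S(add(add(SZ, Z), mul(add(Z, SZ), add(SSZ, Z)))), mul(mul(SSSZ, SZ), mul(Z, SSZ)))
  step 5: S(add(add(add(SZ, Z), mul(add(Z, SZ), add(SSZ, Z))), mul(mul(SSSZ, SZ), mul(Z, SSZ))))
  step 6: S(add(add(S(add(Z, Z)), mul(add(Z, SZ), add(SSZ, Z))), mul(mul(SSSZ, SZ), mul(Z, SSZ))))
  step 7: S(add(S(add(add(Z, Z), mul(add(Z, SZ), add(SSZ, Z)))), mul(mul(SSSZ, SZ), mul(Z, SSZ))))
  step 8: S(S(add(add(add(Z, Z), mul(add(Z, SZ), add(SSZ, Z))), mul(mul(SSSZ, SZ), mul(Z, SSZ)))))
  step 9: S(S(add(add(Z, mul(add(Z, SZ), add(SSZ, Z))), mul(mul(SSSZ, SZ), mul(Z, SSZ)))))
  step 10: S(S(add(mul(add(Z, SZ), add(SSZ, Z)), mul(mul(SSSZ, SZ), mul(Z, SSZ)))))
  step 11: S(S(add(mul(SZ, add(SSZ, Z)), mul(mul(SSSZ, SZ), mul(Z, SSZ)))))
  step 12: S(S(add(add(add(SSZ, Z), mul(Z, add(SSZ, Z))), mul(mul(SSSZ, SZ), mul(Z, SSZ)))))
  step 13: S(S(add(add(S(add(SZ, Z)), mul(Z, add(SSZ, Z))), mul(mul(SSSZ, SZ), mul(Z, SSZ)))))
  step 14: S(S(add(S(add(add(SZ, Z), mul(Z, add(SSZ, Z)))), mul(mul(SSSZ, SZ), mul(Z, SSZ)))))
  step 15: S(S(S(add(add(add(SZ, Z), mul(Z, add(SSZ, Z))), mul(mul(SSSZ, SZ), mul(Z, SSZ))))))
  step 16: S(S(S(add(add(S(add(Z, Z)), mul(Z, add(SSZ, Z))), mul(mul(SSSZ, SZ), mul(Z, SSZ))))))
  step 17: S(S(S(add(S(add(add(Z, Z), mul(Z, add(SSZ, Z)))), mul(mul(SSSZ, SZ), mul(Z, SSZ))))))
  step 18: S(S(S(S(add(add(add(Z, Z), mul(Z, add(SSZ, Z))), mul(mul(SSSZ, SZ), mul(Z, SSZ)))))))
  step 19: S(S(S(S(add(add(Z, mul(Z, add(SSZ, Z))), mul(mul(SSSZ, SZ), mul(Z, SSZ)))))))
  step 20: S(S(S(S(add(mul(Z, add(SSZ, Z)), mul(mul(SSSZ, SZ), mul(Z, SSZ)))))))
  step 21: S(S(S(S(add(Z, mul(mul(SSSZ, SZ), mul(Z, SSZ)))))))
  step 22: S(S(S(S(mul(mul(SSSZ, SZ), mul(Z, SSZ))))))
  step 23: S(S(S(S(mul(add(SZ, mul(SSZ, SZ)), mul(Z, SSZ))))))
  step 24: S(S(S(S(mul(S(add(Z, mul(SSZ, SZ))), mul(Z, SSZ))))))
  step 25: S(S(S(S(add(mul(Z, SSZ), mul(add(Z, mul(SSZ, SZ)), mul(Z, SSZ)))))))
  step 26: S(S(S(S(add(Z, mul(add(Z, mul(SSZ, SZ)), mul(Z, SSZ)))))))
  step 27: S(S(S(S(mul(add(Z, mul(SSZ, SZ)), mul(Z, SSZ))))))
  step 28: S(S(S(S(mul(mul(SSZ, SZ), mul(Z, SSZ))))))
  step 29: S(S(S(S(mul(add(SZ, mul(SZ, SZ)), mul(Z, SSZ))))))
  step 30: S(S(S(S(mul(S(add(Z, mul(SZ, SZ))), mul(Z, SSZ))))))
  step 31: S(S(S(S(add(mul(Z, SSZ), mul(add(Z, mul(SZ, SZ)), mul(Z, SSZ)))))))
  step 32: S(S(S(S(add(Z, mul(add(Z, mul(SZ, SZ)), mul(Z, SSZ)))))))
  step 33: S(S(S(S(mul(add(Z, mul(SZ, SZ)), mul(Z, SSZ))))))
  step 34: S(S(S(S(mul(mul(SZ, SZ), mul(Z, SSZ))))))
  step 35: S(S(S(S(mul(add(SZ, mul(Z, SZ)), mul(Z, SSZ))))))
  step 36: S(S(S(S(mul(S(add(Z, mul(Z, SZ))), mul(Z, SSZ))))))
  step 37: S(S(S(S(add(mul(Z, SSZ), mul(add(Z, mul(Z, SZ)), mul(Z, SSZ)))))))
  step 38: S(S(S(S(add(Z, mul(add(Z, mul(Z, SZ)), mul(Z, SSZ)))))))
  step 39: S(S(S(S(mul(add(Z, mul(Z, SZ)), mul(Z, SSZ))))))
  step 40: S(S(S(S(mul(mul(Z, SZ), mul(Z, SSZ))))))
  step 41: S(S(S(S(mul(Z, mul(Z, SSZ))))))
  step 42: S^4(Z)

Term B:
  start: mul(add(SZ, SZ), SSZ)
  step 1: mul(S(add(Z, SZ)), SSZ)
  step 2: add(SSZ, mul(add(Z, SZ), SSZ))
  step 3: S(add(SZ, mul(add(Z, SZ), SSZ)))
  step 4: S(S(add(Z, mul(add(Z, SZ), SSZ))))
  step 5: S(S(mul(add(Z, SZ), SSZ)))
  step 6: S(S(mul(SZ, SSZ)))
  step 7: S(S(add(SSZ, mul(Z, SSZ))))
  step 8: S(S(S(add(SZ, mul(Z, SSZ)))))
  step 9: S(S(S(S(add(Z, mul(Z, SSZ))))))
  step 10: S(S(S(S(mul(Z, SSZ)))))
  step 11: S^4(Z)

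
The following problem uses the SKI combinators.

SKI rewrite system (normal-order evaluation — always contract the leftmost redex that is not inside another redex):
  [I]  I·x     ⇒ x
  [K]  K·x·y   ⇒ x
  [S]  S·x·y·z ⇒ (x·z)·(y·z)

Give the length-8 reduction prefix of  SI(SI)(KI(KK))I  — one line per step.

Answer: after 8 steps: II

Derivation:
  start: SI(SI)(KI(KK))I
  step 1: I(KI(KK))(SI(KI(KK)))I
  step 2: KI(KK)(SI(KI(KK)))I
  step 3: I(SI(KI(KK)))I
  step 4: SI(KI(KK))I
  step 5: II(KI(KK)I)
  step 6: I(KI(KK)I)
  step 7: KI(KK)I
  step 8: II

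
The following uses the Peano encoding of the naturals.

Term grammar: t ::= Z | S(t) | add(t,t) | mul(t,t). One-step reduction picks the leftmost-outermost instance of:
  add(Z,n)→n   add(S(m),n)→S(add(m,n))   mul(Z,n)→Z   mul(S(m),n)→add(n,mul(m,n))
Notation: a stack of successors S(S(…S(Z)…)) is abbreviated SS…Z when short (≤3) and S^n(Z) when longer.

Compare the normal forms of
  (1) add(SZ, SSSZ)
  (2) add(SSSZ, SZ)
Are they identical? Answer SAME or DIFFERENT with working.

Term A:
  start: add(SZ, SSSZ)
  [1] S(add(Z, SSSZ))
  [2] S^4(Z)

Term B:
  start: add(SSSZ, SZ)
  [1] S(add(SSZ, SZ))
  [2] S(S(add(SZ, SZ)))
  [3] S(S(S(add(Z, SZ))))
  [4] S^4(Z)

Answer: SAME — A ⇓ S^4(Z), B ⇓ S^4(Z)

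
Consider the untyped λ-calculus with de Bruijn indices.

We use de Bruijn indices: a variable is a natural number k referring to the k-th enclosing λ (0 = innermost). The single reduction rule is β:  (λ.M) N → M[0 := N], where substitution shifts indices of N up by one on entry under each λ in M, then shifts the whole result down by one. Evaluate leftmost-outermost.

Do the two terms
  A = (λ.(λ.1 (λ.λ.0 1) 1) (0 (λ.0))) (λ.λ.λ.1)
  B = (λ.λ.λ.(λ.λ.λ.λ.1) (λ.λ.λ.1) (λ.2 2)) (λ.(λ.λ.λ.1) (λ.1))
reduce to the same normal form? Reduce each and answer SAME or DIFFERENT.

Answer: SAME — A ⇓ λ.λ.λ.λ.1, B ⇓ λ.λ.λ.λ.1

Working:
Term A:
  start: (λ.(λ.1 (λ.λ.0 1) 1) (0 (λ.0))) (λ.λ.λ.1)
  step 1: (λ.(λ.λ.λ.1) (λ.λ.0 1) (λ.λ.λ.1)) ((λ.λ.λ.1) (λ.0))
  step 2: (λ.λ.λ.1) (λ.λ.0 1) (λ.λ.λ.1)
  step 3: (λ.λ.1) (λ.λ.λ.1)
  step 4: λ.λ.λ.λ.1

Term B:
  start: (λ.λ.λ.(λ.λ.λ.λ.1) (λ.λ.λ.1) (λ.2 2)) (λ.(λ.λ.λ.1) (λ.1))
  step 1: λ.λ.(λ.λ.λ.λ.1) (λ.λ.λ.1) (λ.2 2)
  step 2: λ.λ.(λ.λ.λ.1) (λ.2 2)
  step 3: λ.λ.λ.λ.1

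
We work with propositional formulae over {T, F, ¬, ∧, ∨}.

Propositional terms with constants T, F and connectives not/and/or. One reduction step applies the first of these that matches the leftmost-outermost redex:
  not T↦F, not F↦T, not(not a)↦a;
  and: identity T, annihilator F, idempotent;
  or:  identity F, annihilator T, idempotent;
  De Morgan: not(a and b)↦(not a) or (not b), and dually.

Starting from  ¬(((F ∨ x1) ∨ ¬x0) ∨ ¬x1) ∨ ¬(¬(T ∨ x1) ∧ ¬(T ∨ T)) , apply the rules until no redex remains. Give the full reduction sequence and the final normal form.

  start: ¬(((F ∨ x1) ∨ ¬x0) ∨ ¬x1) ∨ ¬(¬(T ∨ x1) ∧ ¬(T ∨ T))
  →1  (¬((F ∨ x1) ∨ ¬x0) ∧ ¬¬x1) ∨ ¬(¬(T ∨ x1) ∧ ¬(T ∨ T))
  →2  ((¬(F ∨ x1) ∧ ¬¬x0) ∧ ¬¬x1) ∨ ¬(¬(T ∨ x1) ∧ ¬(T ∨ T))
  →3  (((¬F ∧ ¬x1) ∧ ¬¬x0) ∧ ¬¬x1) ∨ ¬(¬(T ∨ x1) ∧ ¬(T ∨ T))
  →4  (((T ∧ ¬x1) ∧ ¬¬x0) ∧ ¬¬x1) ∨ ¬(¬(T ∨ x1) ∧ ¬(T ∨ T))
  →5  ((¬x1 ∧ ¬¬x0) ∧ ¬¬x1) ∨ ¬(¬(T ∨ x1) ∧ ¬(T ∨ T))
  →6  ((¬x1 ∧ x0) ∧ ¬¬x1) ∨ ¬(¬(T ∨ x1) ∧ ¬(T ∨ T))
  →7  ((¬x1 ∧ x0) ∧ x1) ∨ ¬(¬(T ∨ x1) ∧ ¬(T ∨ T))
  →8  ((¬x1 ∧ x0) ∧ x1) ∨ (¬¬(T ∨ x1) ∨ ¬¬(T ∨ T))
  →9  ((¬x1 ∧ x0) ∧ x1) ∨ ((T ∨ x1) ∨ ¬¬(T ∨ T))
  →10  ((¬x1 ∧ x0) ∧ x1) ∨ (T ∨ ¬¬(T ∨ T))
  →11  ((¬x1 ∧ x0) ∧ x1) ∨ T
  →12  T

Answer: normal form = T  (in 12 steps)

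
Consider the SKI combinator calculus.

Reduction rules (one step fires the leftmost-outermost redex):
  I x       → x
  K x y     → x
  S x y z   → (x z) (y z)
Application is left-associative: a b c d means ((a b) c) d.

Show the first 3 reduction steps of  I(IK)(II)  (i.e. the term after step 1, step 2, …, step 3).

  start: I(IK)(II)
  →1  IK(II)
  →2  K(II)
  →3  KI

Answer: after 3 steps: KI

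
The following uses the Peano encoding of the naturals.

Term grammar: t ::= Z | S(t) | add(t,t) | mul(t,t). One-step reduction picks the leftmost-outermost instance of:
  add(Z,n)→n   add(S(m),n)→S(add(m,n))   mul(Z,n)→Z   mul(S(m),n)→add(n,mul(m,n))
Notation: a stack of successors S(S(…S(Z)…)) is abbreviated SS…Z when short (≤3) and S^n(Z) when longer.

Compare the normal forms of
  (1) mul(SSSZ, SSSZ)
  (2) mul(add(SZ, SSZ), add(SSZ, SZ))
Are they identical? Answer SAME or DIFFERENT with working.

Answer: SAME — A ⇓ S^9(Z), B ⇓ S^9(Z)

Reduction:
Term A:
  start: mul(SSSZ, SSSZ)
  [1] add(SSSZ, mul(SSZ, SSSZ))
  [2] S(add(SSZ, mul(SSZ, SSSZ)))
  [3] S(S(add(SZ, mul(SSZ, SSSZ))))
  [4] S(S(S(add(Z, mul(SSZ, SSSZ)))))
  [5] S(S(S(mul(SSZ, SSSZ))))
  [6] S(S(S(add(SSSZ, mul(SZ, SSSZ)))))
  [7] S(S(S(S(add(SSZ, mul(SZ, SSSZ))))))
  [8] S(S(S(S(S(add(SZ, mul(SZ, SSSZ)))))))
  [9] S(S(S(S(S(S(add(Z, mul(SZ, SSSZ))))))))
  [10] S(S(S(S(S(S(mul(SZ, SSSZ)))))))
  [11] S(S(S(S(S(S(add(SSSZ, mul(Z, SSSZ))))))))
  [12] S(S(S(S(S(S(S(add(SSZ, mul(Z, SSSZ)))))))))
  [13] S(S(S(S(S(S(S(S(add(SZ, mul(Z, SSSZ))))))))))
  [14] S(S(S(S(S(S(S(S(S(add(Z, mul(Z, SSSZ)))))))))))
  [15] S(S(S(S(S(S(S(S(S(mul(Z, SSSZ))))))))))
  [16] S^9(Z)

Term B:
  start: mul(add(SZ, SSZ), add(SSZ, SZ))
  [1] mul(S(add(Z, SSZ)), add(SSZ, SZ))
  [2] add(add(SSZ, SZ), mul(add(Z, SSZ), add(SSZ, SZ)))
  [3] add(S(add(SZ, SZ)), mul(add(Z, SSZ), add(SSZ, SZ)))
  [4] S(add(add(SZ, SZ), mul(add(Z, SSZ), add(SSZ, SZ))))
  [5] S(add(S(add(Z, SZ)), mul(add(Z, SSZ), add(SSZ, SZ))))
  [6] S(S(add(add(Z, SZ), mul(add(Z, SSZ), add(SSZ, SZ)))))
  [7] S(S(add(SZ, mul(add(Z, SSZ), add(SSZ, SZ)))))
  [8] S(S(S(add(Z, mul(add(Z, SSZ), add(SSZ, SZ))))))
  [9] S(S(S(mul(add(Z, SSZ), add(SSZ, SZ)))))
  [10] S(S(S(mul(SSZ, add(SSZ, SZ)))))
  [11] S(S(S(add(add(SSZ, SZ), mul(SZ, add(SSZ, SZ))))))
  [12] S(S(S(add(S(add(SZ, SZ)), mul(SZ, add(SSZ, SZ))))))
  [13] S(S(S(S(add(add(SZ, SZ), mul(SZ, add(SSZ, SZ)))))))
  [14] S(S(S(S(add(S(add(Z, SZ)), mul(SZ, add(SSZ, SZ)))))))
  [15] S(S(S(S(S(add(add(Z, SZ), mul(SZ, add(SSZ, SZ))))))))
  [16] S(S(S(S(S(add(SZ, mul(SZ, add(SSZ, SZ))))))))
  [17] S(S(S(S(S(S(add(Z, mul(SZ, add(SSZ, SZ)))))))))
  [18] S(S(S(S(S(S(mul(SZ, add(SSZ, SZ))))))))
  [19] S(S(S(S(S(S(add(add(SSZ, SZ), mul(Z, add(SSZ, SZ)))))))))
  [20] S(S(S(S(S(S(add(S(add(SZ, SZ)), mul(Z, add(SSZ, SZ)))))))))
  [21] S(S(S(S(S(S(S(add(add(SZ, SZ), mul(Z, add(SSZ, SZ))))))))))
  [22] S(S(S(S(S(S(S(add(S(add(Z, SZ)), mul(Z, add(SSZ, SZ))))))))))
  [23] S(S(S(S(S(S(S(S(add(add(Z, SZ), mul(Z, add(SSZ, SZ)))))))))))
  [24] S(S(S(S(S(S(S(S(add(SZ, mul(Z, add(SSZ, SZ)))))))))))
  [25] S(S(S(S(S(S(S(S(S(add(Z, mul(Z, add(SSZ, SZ))))))))))))
  [26] S(S(S(S(S(S(S(S(S(mul(Z, add(SSZ, SZ)))))))))))
  [27] S^9(Z)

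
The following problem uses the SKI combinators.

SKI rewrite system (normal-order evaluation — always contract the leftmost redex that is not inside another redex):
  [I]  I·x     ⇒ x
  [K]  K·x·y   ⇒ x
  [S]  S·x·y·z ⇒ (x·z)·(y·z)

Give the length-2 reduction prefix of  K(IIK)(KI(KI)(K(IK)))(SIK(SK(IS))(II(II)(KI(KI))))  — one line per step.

Answer: after 2 steps: IK(SIK(SK(IS))(II(II)(KI(KI))))

Working:
  start: K(IIK)(KI(KI)(K(IK)))(SIK(SK(IS))(II(II)(KI(KI))))
  →1  IIK(SIK(SK(IS))(II(II)(KI(KI))))
  →2  IK(SIK(SK(IS))(II(II)(KI(KI))))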